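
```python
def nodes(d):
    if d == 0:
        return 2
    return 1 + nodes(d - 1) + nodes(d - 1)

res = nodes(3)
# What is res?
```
Call trace (a repeated sub-call is expanded the first time; later identical calls just restate its return value):
nodes(d=3)
  nodes(d=2)
    nodes(d=1)
      nodes(d=0)
      -> return 2
      nodes(d=0)
      -> return 2
    -> return 5
    nodes(d=1) -> return 5  (same call as traced above)
  -> return 11
  nodes(d=2) -> return 11  (same call as traced above)
-> return 23

Final answer: 23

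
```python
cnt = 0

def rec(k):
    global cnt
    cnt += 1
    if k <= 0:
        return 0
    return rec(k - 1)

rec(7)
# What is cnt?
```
Call trace:
rec(k=7)
  rec(k=6)
    rec(k=5)
      rec(k=4)
        rec(k=3)
          rec(k=2)
            rec(k=1)
              rec(k=0)
              -> return 0
            -> return 0
          -> return 0
        -> return 0
      -> return 0
    -> return 0
  -> return 0
-> return 0

cnt is incremented once per call. rec is entered once for each k = 7, 6, 5, 4, 3, 2, 1, 0 (the k <= 0 call returns without recursing), i.e. 7 + 1 calls.
cnt = 8

Final answer: 8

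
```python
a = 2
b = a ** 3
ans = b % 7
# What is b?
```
Trace:
  a=2
  a=2, b=8
  a=2, b=8, ans=1

Final answer: 8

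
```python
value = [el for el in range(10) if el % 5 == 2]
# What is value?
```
Trace:
  el=0
  el=1
  el=2
  el=3
  el=4
  el=5
  el=6
  el=7
  el=8
  el=9
  value=[2, 7]

Final answer: [2, 7]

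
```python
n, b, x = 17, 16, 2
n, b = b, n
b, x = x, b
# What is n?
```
Trace:
  n=17, b=16, x=2
  n=16, b=17, x=2
  n=16, b=2, x=17

Final answer: 16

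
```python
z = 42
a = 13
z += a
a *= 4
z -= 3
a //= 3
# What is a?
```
Trace:
  z=42
  z=42, a=13
  z=55, a=13
  z=55, a=52
  z=52, a=52
  z=52, a=17

Final answer: 17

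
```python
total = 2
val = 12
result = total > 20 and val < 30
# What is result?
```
Trace:
  total=2
  total=2, val=12
  total=2, val=12, result=False

Final answer: False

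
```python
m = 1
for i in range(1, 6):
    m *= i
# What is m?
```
Trace:
  m=1
  m=1, i=1
  m=2, i=2
  m=6, i=3
  m=24, i=4
  m=120, i=5

Final answer: 120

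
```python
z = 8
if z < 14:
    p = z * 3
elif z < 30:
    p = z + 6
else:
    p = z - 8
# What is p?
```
Trace:
  z=8
  z=8, p=24

Final answer: 24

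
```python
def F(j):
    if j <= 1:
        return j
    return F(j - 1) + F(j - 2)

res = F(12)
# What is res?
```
Call trace (a repeated sub-call is expanded the first time; later identical calls just restate its return value):
F(j=12)
  F(j=11)
    F(j=10)
      F(j=9)
        F(j=8)
          F(j=7)
            F(j=6)
              F(j=5)
                F(j=4)
                  F(j=3)
                    F(j=2)
                      F(j=1)
                      -> return 1
                      F(j=0)
                      -> return 0
                    -> return 1
                    F(j=1)
                    -> return 1
                  -> return 2
                  F(j=2) -> return 1  (same call as traced above)
                -> return 3
                F(j=3) -> return 2  (same call as traced above)
              -> return 5
              F(j=4) -> return 3  (same call as traced above)
            -> return 8
            F(j=5) -> return 5  (same call as traced above)
          -> return 13
          F(j=6) -> return 8  (same call as traced above)
        -> return 21
        F(j=7) -> return 13  (same call as traced above)
      -> return 34
      F(j=8) -> return 21  (same call as traced above)
    -> return 55
    F(j=9) -> return 34  (same call as traced above)
  -> return 89
  F(j=10) -> return 55  (same call as traced above)
-> return 144

Final answer: 144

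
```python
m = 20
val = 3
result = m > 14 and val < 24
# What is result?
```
Trace:
  m=20
  m=20, val=3
  m=20, val=3, result=True

Final answer: True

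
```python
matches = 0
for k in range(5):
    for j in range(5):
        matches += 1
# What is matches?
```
Trace:
  matches=0
  matches=1, k=0, j=0
  matches=2, k=0, j=1
  matches=3, k=0, j=2
  matches=4, k=0, j=3
  matches=5, k=0, j=4
  matches=6, k=1, j=0
  matches=7, k=1, j=1
  matches=8, k=1, j=2
  matches=9, k=1, j=3
  matches=10, k=1, j=4
  matches=11, k=2, j=0
  matches=12, k=2, j=1
  matches=13, k=2, j=2
  matches=14, k=2, j=3
  matches=15, k=2, j=4
  matches=16, k=3, j=0
  matches=17, k=3, j=1
  matches=18, k=3, j=2
  matches=19, k=3, j=3
  matches=20, k=3, j=4
  matches=21, k=4, j=0
  matches=22, k=4, j=1
  matches=23, k=4, j=2
  matches=24, k=4, j=3
  matches=25, k=4, j=4

Final answer: 25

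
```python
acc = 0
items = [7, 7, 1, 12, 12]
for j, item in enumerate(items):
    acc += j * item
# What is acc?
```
Trace:
  acc=0
  acc=0, j=0, item=7
  acc=7, j=1, item=7
  acc=9, j=2, item=1
  acc=45, j=3, item=12
  acc=93, j=4, item=12

Final answer: 93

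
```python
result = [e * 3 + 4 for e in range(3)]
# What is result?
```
Trace:
  e=0
  e=1
  e=2
  result=[4, 7, 10]

Final answer: [4, 7, 10]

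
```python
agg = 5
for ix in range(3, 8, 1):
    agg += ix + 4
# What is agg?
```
Trace:
  agg=5
  agg=12, ix=3
  agg=20, ix=4
  agg=29, ix=5
  agg=39, ix=6
  agg=50, ix=7

Final answer: 50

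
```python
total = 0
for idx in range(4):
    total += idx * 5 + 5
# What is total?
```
Trace:
  total=0
  total=5, idx=0
  total=15, idx=1
  total=30, idx=2
  total=50, idx=3

Final answer: 50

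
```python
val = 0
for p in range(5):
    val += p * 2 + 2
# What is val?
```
Trace:
  val=0
  val=2, p=0
  val=6, p=1
  val=12, p=2
  val=20, p=3
  val=30, p=4

Final answer: 30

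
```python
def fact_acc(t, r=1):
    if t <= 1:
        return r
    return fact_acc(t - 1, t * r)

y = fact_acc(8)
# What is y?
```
Call trace:
fact_acc(t=8, r=1)
  fact_acc(t=7, r=8)
    fact_acc(t=6, r=56)
      fact_acc(t=5, r=336)
        fact_acc(t=4, r=1680)
          fact_acc(t=3, r=6720)
            fact_acc(t=2, r=20160)
              fact_acc(t=1, r=40320)
              -> return 40320
            -> return 40320
          -> return 40320
        -> return 40320
      -> return 40320
    -> return 40320
  -> return 40320
-> return 40320

Final answer: 40320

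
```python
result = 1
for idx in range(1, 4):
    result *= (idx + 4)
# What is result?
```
Trace:
  result=1
  result=5, idx=1
  result=30, idx=2
  result=210, idx=3

Final answer: 210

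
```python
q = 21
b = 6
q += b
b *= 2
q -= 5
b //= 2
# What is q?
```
Trace:
  q=21
  q=21, b=6
  q=27, b=6
  q=27, b=12
  q=22, b=12
  q=22, b=6

Final answer: 22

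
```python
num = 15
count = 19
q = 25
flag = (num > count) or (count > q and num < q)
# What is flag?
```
Trace:
  num=15
  num=15, count=19
  num=15, count=19, q=25
  num=15, count=19, q=25, flag=False

Final answer: False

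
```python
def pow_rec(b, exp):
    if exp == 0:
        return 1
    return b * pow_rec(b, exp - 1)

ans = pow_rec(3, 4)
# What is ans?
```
Call trace:
pow_rec(b=3, exp=4)
  pow_rec(b=3, exp=3)
    pow_rec(b=3, exp=2)
      pow_rec(b=3, exp=1)
        pow_rec(b=3, exp=0)
        -> return 1
      -> return 3
    -> return 9
  -> return 27
-> return 81

Final answer: 81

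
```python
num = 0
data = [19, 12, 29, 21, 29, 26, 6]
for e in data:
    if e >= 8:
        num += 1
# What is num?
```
Trace:
  num=0
  num=1, e=19
  num=2, e=12
  num=3, e=29
  num=4, e=21
  num=5, e=29
  num=6, e=26
  num=6, e=6

Final answer: 6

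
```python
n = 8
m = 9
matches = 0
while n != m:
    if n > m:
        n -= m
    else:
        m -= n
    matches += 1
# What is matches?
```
Trace:
  n=8
  n=8, m=9
  n=8, m=9, matches=0
  n=8, m=1, matches=1
  n=7, m=1, matches=2
  n=6, m=1, matches=3
  n=5, m=1, matches=4
  n=4, m=1, matches=5
  n=3, m=1, matches=6
  n=2, m=1, matches=7
  n=1, m=1, matches=8

Final answer: 8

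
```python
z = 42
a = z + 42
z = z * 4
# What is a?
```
Trace:
  z=42
  z=42, a=84
  z=168, a=84

Final answer: 84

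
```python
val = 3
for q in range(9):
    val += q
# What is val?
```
Trace:
  val=3
  val=3, q=0
  val=4, q=1
  val=6, q=2
  val=9, q=3
  val=13, q=4
  val=18, q=5
  val=24, q=6
  val=31, q=7
  val=39, q=8

Final answer: 39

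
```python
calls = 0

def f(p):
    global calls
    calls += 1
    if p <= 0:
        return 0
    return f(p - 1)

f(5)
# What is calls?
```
Call trace:
f(p=5)
  f(p=4)
    f(p=3)
      f(p=2)
        f(p=1)
          f(p=0)
          -> return 0
        -> return 0
      -> return 0
    -> return 0
  -> return 0
-> return 0

calls is incremented once per call. f is entered once for each p = 5, 4, 3, 2, 1, 0 (the p <= 0 call returns without recursing), i.e. 5 + 1 calls.
calls = 6

Final answer: 6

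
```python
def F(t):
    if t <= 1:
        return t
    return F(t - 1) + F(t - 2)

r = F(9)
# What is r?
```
Call trace (a repeated sub-call is expanded the first time; later identical calls just restate its return value):
F(t=9)
  F(t=8)
    F(t=7)
      F(t=6)
        F(t=5)
          F(t=4)
            F(t=3)
              F(t=2)
                F(t=1)
                -> return 1
                F(t=0)
                -> return 0
              -> return 1
              F(t=1)
              -> return 1
            -> return 2
            F(t=2) -> return 1  (same call as traced above)
          -> return 3
          F(t=3) -> return 2  (same call as traced above)
        -> return 5
        F(t=4) -> return 3  (same call as traced above)
      -> return 8
      F(t=5) -> return 5  (same call as traced above)
    -> return 13
    F(t=6) -> return 8  (same call as traced above)
  -> return 21
  F(t=7) -> return 13  (same call as traced above)
-> return 34

Final answer: 34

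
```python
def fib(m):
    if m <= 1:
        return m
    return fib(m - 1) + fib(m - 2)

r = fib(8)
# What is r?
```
Call trace (a repeated sub-call is expanded the first time; later identical calls just restate its return value):
fib(m=8)
  fib(m=7)
    fib(m=6)
      fib(m=5)
        fib(m=4)
          fib(m=3)
            fib(m=2)
              fib(m=1)
              -> return 1
              fib(m=0)
              -> return 0
            -> return 1
            fib(m=1)
            -> return 1
          -> return 2
          fib(m=2) -> return 1  (same call as traced above)
        -> return 3
        fib(m=3) -> return 2  (same call as traced above)
      -> return 5
      fib(m=4) -> return 3  (same call as traced above)
    -> return 8
    fib(m=5) -> return 5  (same call as traced above)
  -> return 13
  fib(m=6) -> return 8  (same call as traced above)
-> return 21

Final answer: 21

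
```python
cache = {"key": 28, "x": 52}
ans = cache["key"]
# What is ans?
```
Trace:
  cache={'key': 28, 'x': 52}
  cache={'key': 28, 'x': 52}, ans=28

Final answer: 28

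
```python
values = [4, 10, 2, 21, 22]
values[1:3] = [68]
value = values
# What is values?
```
Trace:
  values=[4, 10, 2, 21, 22]
  values=[4, 68, 21, 22]
  values=[4, 68, 21, 22], value=[4, 68, 21, 22]

Final answer: [4, 68, 21, 22]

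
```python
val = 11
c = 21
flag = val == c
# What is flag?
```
Trace:
  val=11
  val=11, c=21
  val=11, c=21, flag=False

Final answer: False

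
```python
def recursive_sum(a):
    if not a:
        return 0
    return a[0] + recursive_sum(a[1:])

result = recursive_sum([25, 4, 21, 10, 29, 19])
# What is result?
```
Call trace:
recursive_sum(a=[25, 4, 21, 10, 29, 19])
  recursive_sum(a=[4, 21, 10, 29, 19])
    recursive_sum(a=[21, 10, 29, 19])
      recursive_sum(a=[10, 29, 19])
        recursive_sum(a=[29, 19])
          recursive_sum(a=[19])
            recursive_sum(a=[])
            -> return 0
          -> return 19
        -> return 48
      -> return 58
    -> return 79
  -> return 83
-> return 108

Final answer: 108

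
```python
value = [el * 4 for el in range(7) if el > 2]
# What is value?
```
Trace:
  el=0
  el=1
  el=2
  el=3
  el=4
  el=5
  el=6
  value=[12, 16, 20, 24]

Final answer: [12, 16, 20, 24]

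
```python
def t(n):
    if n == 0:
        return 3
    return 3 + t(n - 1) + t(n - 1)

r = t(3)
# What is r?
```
Call trace (a repeated sub-call is expanded the first time; later identical calls just restate its return value):
t(n=3)
  t(n=2)
    t(n=1)
      t(n=0)
      -> return 3
      t(n=0)
      -> return 3
    -> return 9
    t(n=1) -> return 9  (same call as traced above)
  -> return 21
  t(n=2) -> return 21  (same call as traced above)
-> return 45

Final answer: 45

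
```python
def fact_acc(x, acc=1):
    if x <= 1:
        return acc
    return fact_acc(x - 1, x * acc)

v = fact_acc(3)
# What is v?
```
Call trace:
fact_acc(x=3, acc=1)
  fact_acc(x=2, acc=3)
    fact_acc(x=1, acc=6)
    -> return 6
  -> return 6
-> return 6

Final answer: 6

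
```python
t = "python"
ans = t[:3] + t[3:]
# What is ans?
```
Trace:
  t='python'
  t='python', ans='python'

Final answer: 'python'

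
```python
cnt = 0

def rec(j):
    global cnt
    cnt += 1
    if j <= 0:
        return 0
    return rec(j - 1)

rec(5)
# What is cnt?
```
Call trace:
rec(j=5)
  rec(j=4)
    rec(j=3)
      rec(j=2)
        rec(j=1)
          rec(j=0)
          -> return 0
        -> return 0
      -> return 0
    -> return 0
  -> return 0
-> return 0

cnt is incremented once per call. rec is entered once for each j = 5, 4, 3, 2, 1, 0 (the j <= 0 call returns without recursing), i.e. 5 + 1 calls.
cnt = 6

Final answer: 6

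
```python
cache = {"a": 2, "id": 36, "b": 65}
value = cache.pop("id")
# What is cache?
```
Trace:
  cache={'a': 2, 'id': 36, 'b': 65}
  cache={'a': 2, 'b': 65}, value=36

Final answer: {'a': 2, 'b': 65}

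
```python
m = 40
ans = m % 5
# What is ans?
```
Trace:
  m=40
  m=40, ans=0

Final answer: 0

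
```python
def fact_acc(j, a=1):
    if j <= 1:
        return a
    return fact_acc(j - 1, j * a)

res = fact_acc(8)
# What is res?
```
Call trace:
fact_acc(j=8, a=1)
  fact_acc(j=7, a=8)
    fact_acc(j=6, a=56)
      fact_acc(j=5, a=336)
        fact_acc(j=4, a=1680)
          fact_acc(j=3, a=6720)
            fact_acc(j=2, a=20160)
              fact_acc(j=1, a=40320)
              -> return 40320
            -> return 40320
          -> return 40320
        -> return 40320
      -> return 40320
    -> return 40320
  -> return 40320
-> return 40320

Final answer: 40320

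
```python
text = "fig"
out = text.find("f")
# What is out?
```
Trace:
  text='fig'
  text='fig', out=0

Final answer: 0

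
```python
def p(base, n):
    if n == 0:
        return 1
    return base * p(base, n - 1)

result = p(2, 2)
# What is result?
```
Call trace:
p(base=2, n=2)
  p(base=2, n=1)
    p(base=2, n=0)
    -> return 1
  -> return 2
-> return 4

Final answer: 4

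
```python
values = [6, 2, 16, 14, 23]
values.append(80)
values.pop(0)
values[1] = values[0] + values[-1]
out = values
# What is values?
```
Trace:
  values=[6, 2, 16, 14, 23]
  values=[6, 2, 16, 14, 23, 80]
  values=[2, 16, 14, 23, 80]
  values=[2, 82, 14, 23, 80]
  values=[2, 82, 14, 23, 80], out=[2, 82, 14, 23, 80]

Final answer: [2, 82, 14, 23, 80]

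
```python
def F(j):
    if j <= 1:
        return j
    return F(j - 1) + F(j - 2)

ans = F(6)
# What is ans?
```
Call trace (a repeated sub-call is expanded the first time; later identical calls just restate its return value):
F(j=6)
  F(j=5)
    F(j=4)
      F(j=3)
        F(j=2)
          F(j=1)
          -> return 1
          F(j=0)
          -> return 0
        -> return 1
        F(j=1)
        -> return 1
      -> return 2
      F(j=2) -> return 1  (same call as traced above)
    -> return 3
    F(j=3) -> return 2  (same call as traced above)
  -> return 5
  F(j=4) -> return 3  (same call as traced above)
-> return 8

Final answer: 8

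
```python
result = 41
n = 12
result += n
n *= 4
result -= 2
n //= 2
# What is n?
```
Trace:
  result=41
  result=41, n=12
  result=53, n=12
  result=53, n=48
  result=51, n=48
  result=51, n=24

Final answer: 24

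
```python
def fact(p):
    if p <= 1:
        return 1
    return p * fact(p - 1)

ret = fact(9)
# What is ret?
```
Call trace:
fact(p=9)
  fact(p=8)
    fact(p=7)
      fact(p=6)
        fact(p=5)
          fact(p=4)
            fact(p=3)
              fact(p=2)
                fact(p=1)
                -> return 1
              -> return 2
            -> return 6
          -> return 24
        -> return 120
      -> return 720
    -> return 5040
  -> return 40320
-> return 362880

Final answer: 362880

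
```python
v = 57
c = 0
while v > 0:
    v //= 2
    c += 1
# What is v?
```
Trace:
  v=57
  v=57, c=0
  v=28, c=1
  v=14, c=2
  v=7, c=3
  v=3, c=4
  v=1, c=5
  v=0, c=6

Final answer: 0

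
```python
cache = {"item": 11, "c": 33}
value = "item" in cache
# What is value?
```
Trace:
  cache={'item': 11, 'c': 33}
  cache={'item': 11, 'c': 33}, value=True

Final answer: True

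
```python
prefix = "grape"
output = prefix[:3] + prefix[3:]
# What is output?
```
Trace:
  prefix='grape'
  prefix='grape', output='grape'

Final answer: 'grape'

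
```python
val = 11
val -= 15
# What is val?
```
Trace:
  val=11
  val=-4

Final answer: -4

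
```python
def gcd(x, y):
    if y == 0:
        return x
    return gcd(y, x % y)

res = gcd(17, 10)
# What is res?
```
Call trace:
gcd(x=17, y=10)
  gcd(x=10, y=7)
    gcd(x=7, y=3)
      gcd(x=3, y=1)
        gcd(x=1, y=0)
        -> return 1
      -> return 1
    -> return 1
  -> return 1
-> return 1

Final answer: 1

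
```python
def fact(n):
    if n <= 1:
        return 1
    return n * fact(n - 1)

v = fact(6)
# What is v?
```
Call trace:
fact(n=6)
  fact(n=5)
    fact(n=4)
      fact(n=3)
        fact(n=2)
          fact(n=1)
          -> return 1
        -> return 2
      -> return 6
    -> return 24
  -> return 120
-> return 720

Final answer: 720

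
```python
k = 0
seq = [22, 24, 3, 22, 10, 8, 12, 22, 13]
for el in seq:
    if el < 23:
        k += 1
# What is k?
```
Trace:
  k=0
  k=1, el=22
  k=1, el=24
  k=2, el=3
  k=3, el=22
  k=4, el=10
  k=5, el=8
  k=6, el=12
  k=7, el=22
  k=8, el=13

Final answer: 8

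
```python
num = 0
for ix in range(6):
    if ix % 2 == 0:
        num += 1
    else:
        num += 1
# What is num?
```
Trace:
  num=0
  num=1, ix=0
  num=2, ix=1
  num=3, ix=2
  num=4, ix=3
  num=5, ix=4
  num=6, ix=5

Final answer: 6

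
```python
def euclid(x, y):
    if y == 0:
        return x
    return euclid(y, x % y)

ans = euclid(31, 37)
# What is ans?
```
Call trace:
euclid(x=31, y=37)
  euclid(x=37, y=31)
    euclid(x=31, y=6)
      euclid(x=6, y=1)
        euclid(x=1, y=0)
        -> return 1
      -> return 1
    -> return 1
  -> return 1
-> return 1

Final answer: 1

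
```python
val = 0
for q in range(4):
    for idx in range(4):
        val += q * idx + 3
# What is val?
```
Trace:
  val=0
  val=3, q=0, idx=0
  val=6, q=0, idx=1
  val=9, q=0, idx=2
  val=12, q=0, idx=3
  val=15, q=1, idx=0
  val=19, q=1, idx=1
  val=24, q=1, idx=2
  val=30, q=1, idx=3
  val=33, q=2, idx=0
  val=38, q=2, idx=1
  val=45, q=2, idx=2
  val=54, q=2, idx=3
  val=57, q=3, idx=0
  val=63, q=3, idx=1
  val=72, q=3, idx=2
  val=84, q=3, idx=3

Final answer: 84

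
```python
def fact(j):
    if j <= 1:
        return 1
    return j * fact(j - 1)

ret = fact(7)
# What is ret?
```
Call trace:
fact(j=7)
  fact(j=6)
    fact(j=5)
      fact(j=4)
        fact(j=3)
          fact(j=2)
            fact(j=1)
            -> return 1
          -> return 2
        -> return 6
      -> return 24
    -> return 120
  -> return 720
-> return 5040

Final answer: 5040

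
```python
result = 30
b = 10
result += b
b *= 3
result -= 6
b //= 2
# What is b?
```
Trace:
  result=30
  result=30, b=10
  result=40, b=10
  result=40, b=30
  result=34, b=30
  result=34, b=15

Final answer: 15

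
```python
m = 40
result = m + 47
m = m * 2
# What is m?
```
Trace:
  m=40
  m=40, result=87
  m=80, result=87

Final answer: 80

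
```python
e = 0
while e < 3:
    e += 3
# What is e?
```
Trace:
  e=0
  e=3

Final answer: 3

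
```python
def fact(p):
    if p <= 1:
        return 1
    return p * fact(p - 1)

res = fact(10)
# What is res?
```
Call trace:
fact(p=10)
  fact(p=9)
    fact(p=8)
      fact(p=7)
        fact(p=6)
          fact(p=5)
            fact(p=4)
              fact(p=3)
                fact(p=2)
                  fact(p=1)
                  -> return 1
                -> return 2
              -> return 6
            -> return 24
          -> return 120
        -> return 720
      -> return 5040
    -> return 40320
  -> return 362880
-> return 3628800

Final answer: 3628800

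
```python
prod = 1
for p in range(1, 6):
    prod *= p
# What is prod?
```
Trace:
  prod=1
  prod=1, p=1
  prod=2, p=2
  prod=6, p=3
  prod=24, p=4
  prod=120, p=5

Final answer: 120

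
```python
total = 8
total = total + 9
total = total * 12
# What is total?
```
Trace:
  total=8
  total=17
  total=204

Final answer: 204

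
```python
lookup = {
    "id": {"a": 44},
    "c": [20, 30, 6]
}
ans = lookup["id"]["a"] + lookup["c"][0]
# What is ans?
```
Trace:
  lookup={'id': {'a': 44}, 'c': [20, 30, 6]}
  lookup={'id': {'a': 44}, 'c': [20, 30, 6]}, ans=64

Final answer: 64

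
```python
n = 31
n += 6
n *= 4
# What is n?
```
Trace:
  n=31
  n=37
  n=148

Final answer: 148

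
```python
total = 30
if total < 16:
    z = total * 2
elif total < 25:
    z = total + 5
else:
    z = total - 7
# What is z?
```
Trace:
  total=30
  total=30, z=23

Final answer: 23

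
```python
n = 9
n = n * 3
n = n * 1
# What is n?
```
Trace:
  n=9
  n=27
  n=27

Final answer: 27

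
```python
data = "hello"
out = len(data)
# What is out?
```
Trace:
  data='hello'
  data='hello', out=5

Final answer: 5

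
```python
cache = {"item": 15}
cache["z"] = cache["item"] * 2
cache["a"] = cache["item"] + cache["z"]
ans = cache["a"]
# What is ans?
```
Trace:
  cache={'item': 15}
  cache={'item': 15, 'z': 30}
  cache={'item': 15, 'z': 30, 'a': 45}
  cache={'item': 15, 'z': 30, 'a': 45}, ans=45

Final answer: 45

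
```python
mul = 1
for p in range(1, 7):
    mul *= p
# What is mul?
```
Trace:
  mul=1
  mul=1, p=1
  mul=2, p=2
  mul=6, p=3
  mul=24, p=4
  mul=120, p=5
  mul=720, p=6

Final answer: 720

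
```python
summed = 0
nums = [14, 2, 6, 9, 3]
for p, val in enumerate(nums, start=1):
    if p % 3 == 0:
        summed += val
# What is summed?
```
Trace:
  summed=0
  summed=0, p=1, val=14
  summed=0, p=2, val=2
  summed=6, p=3, val=6
  summed=6, p=4, val=9
  summed=6, p=5, val=3

Final answer: 6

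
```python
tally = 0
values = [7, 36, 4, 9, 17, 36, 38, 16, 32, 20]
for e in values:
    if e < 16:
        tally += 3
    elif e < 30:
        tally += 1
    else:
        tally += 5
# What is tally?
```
Trace:
  tally=0
  tally=3, e=7
  tally=8, e=36
  tally=11, e=4
  tally=14, e=9
  tally=15, e=17
  tally=20, e=36
  tally=25, e=38
  tally=26, e=16
  tally=31, e=32
  tally=32, e=20

Final answer: 32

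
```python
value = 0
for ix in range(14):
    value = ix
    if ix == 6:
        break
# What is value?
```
Trace:
  value=0
  value=0, ix=0
  value=1, ix=1
  value=2, ix=2
  value=3, ix=3
  value=4, ix=4
  value=5, ix=5
  value=6, ix=6

Final answer: 6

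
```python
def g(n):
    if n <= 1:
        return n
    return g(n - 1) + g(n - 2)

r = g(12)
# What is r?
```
Call trace (a repeated sub-call is expanded the first time; later identical calls just restate its return value):
g(n=12)
  g(n=11)
    g(n=10)
      g(n=9)
        g(n=8)
          g(n=7)
            g(n=6)
              g(n=5)
                g(n=4)
                  g(n=3)
                    g(n=2)
                      g(n=1)
                      -> return 1
                      g(n=0)
                      -> return 0
                    -> return 1
                    g(n=1)
                    -> return 1
                  -> return 2
                  g(n=2) -> return 1  (same call as traced above)
                -> return 3
                g(n=3) -> return 2  (same call as traced above)
              -> return 5
              g(n=4) -> return 3  (same call as traced above)
            -> return 8
            g(n=5) -> return 5  (same call as traced above)
          -> return 13
          g(n=6) -> return 8  (same call as traced above)
        -> return 21
        g(n=7) -> return 13  (same call as traced above)
      -> return 34
      g(n=8) -> return 21  (same call as traced above)
    -> return 55
    g(n=9) -> return 34  (same call as traced above)
  -> return 89
  g(n=10) -> return 55  (same call as traced above)
-> return 144

Final answer: 144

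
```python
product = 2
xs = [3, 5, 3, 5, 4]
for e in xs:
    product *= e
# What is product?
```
Trace:
  product=2
  product=6, e=3
  product=30, e=5
  product=90, e=3
  product=450, e=5
  product=1800, e=4

Final answer: 1800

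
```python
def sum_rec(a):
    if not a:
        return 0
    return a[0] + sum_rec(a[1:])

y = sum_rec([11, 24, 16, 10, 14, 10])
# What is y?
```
Call trace:
sum_rec(a=[11, 24, 16, 10, 14, 10])
  sum_rec(a=[24, 16, 10, 14, 10])
    sum_rec(a=[16, 10, 14, 10])
      sum_rec(a=[10, 14, 10])
        sum_rec(a=[14, 10])
          sum_rec(a=[10])
            sum_rec(a=[])
            -> return 0
          -> return 10
        -> return 24
      -> return 34
    -> return 50
  -> return 74
-> return 85

Final answer: 85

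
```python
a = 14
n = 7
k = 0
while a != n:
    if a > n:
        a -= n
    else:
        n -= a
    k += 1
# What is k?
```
Trace:
  a=14
  a=14, n=7
  a=14, n=7, k=0
  a=7, n=7, k=1

Final answer: 1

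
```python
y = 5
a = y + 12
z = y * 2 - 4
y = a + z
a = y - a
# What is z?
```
Trace:
  y=5
  y=5, a=17
  y=5, a=17, z=6
  y=23, a=17, z=6
  y=23, a=6, z=6

Final answer: 6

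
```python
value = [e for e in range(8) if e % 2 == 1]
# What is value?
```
Trace:
  e=0
  e=1
  e=2
  e=3
  e=4
  e=5
  e=6
  e=7
  value=[1, 3, 5, 7]

Final answer: [1, 3, 5, 7]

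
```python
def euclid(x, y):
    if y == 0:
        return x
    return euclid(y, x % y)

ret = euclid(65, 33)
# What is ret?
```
Call trace:
euclid(x=65, y=33)
  euclid(x=33, y=32)
    euclid(x=32, y=1)
      euclid(x=1, y=0)
      -> return 1
    -> return 1
  -> return 1
-> return 1

Final answer: 1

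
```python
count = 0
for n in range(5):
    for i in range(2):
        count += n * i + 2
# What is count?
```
Trace:
  count=0
  count=2, n=0, i=0
  count=4, n=0, i=1
  count=6, n=1, i=0
  count=9, n=1, i=1
  count=11, n=2, i=0
  count=15, n=2, i=1
  count=17, n=3, i=0
  count=22, n=3, i=1
  count=24, n=4, i=0
  count=30, n=4, i=1

Final answer: 30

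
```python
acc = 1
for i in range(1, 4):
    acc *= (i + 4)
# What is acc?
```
Trace:
  acc=1
  acc=5, i=1
  acc=30, i=2
  acc=210, i=3

Final answer: 210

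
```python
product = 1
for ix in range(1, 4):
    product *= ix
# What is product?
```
Trace:
  product=1
  product=1, ix=1
  product=2, ix=2
  product=6, ix=3

Final answer: 6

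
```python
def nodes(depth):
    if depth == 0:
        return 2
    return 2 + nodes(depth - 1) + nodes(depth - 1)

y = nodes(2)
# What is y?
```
Call trace (a repeated sub-call is expanded the first time; later identical calls just restate its return value):
nodes(depth=2)
  nodes(depth=1)
    nodes(depth=0)
    -> return 2
    nodes(depth=0)
    -> return 2
  -> return 6
  nodes(depth=1) -> return 6  (same call as traced above)
-> return 14

Final answer: 14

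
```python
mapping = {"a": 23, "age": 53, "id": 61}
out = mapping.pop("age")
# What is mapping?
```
Trace:
  mapping={'a': 23, 'age': 53, 'id': 61}
  mapping={'a': 23, 'id': 61}, out=53

Final answer: {'a': 23, 'id': 61}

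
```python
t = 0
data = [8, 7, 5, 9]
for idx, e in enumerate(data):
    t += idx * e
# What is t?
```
Trace:
  t=0
  t=0, idx=0, e=8
  t=7, idx=1, e=7
  t=17, idx=2, e=5
  t=44, idx=3, e=9

Final answer: 44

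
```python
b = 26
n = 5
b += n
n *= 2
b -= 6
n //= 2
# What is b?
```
Trace:
  b=26
  b=26, n=5
  b=31, n=5
  b=31, n=10
  b=25, n=10
  b=25, n=5

Final answer: 25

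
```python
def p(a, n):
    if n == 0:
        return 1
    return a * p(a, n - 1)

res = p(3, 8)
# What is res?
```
Call trace:
p(a=3, n=8)
  p(a=3, n=7)
    p(a=3, n=6)
      p(a=3, n=5)
        p(a=3, n=4)
          p(a=3, n=3)
            p(a=3, n=2)
              p(a=3, n=1)
                p(a=3, n=0)
                -> return 1
              -> return 3
            -> return 9
          -> return 27
        -> return 81
      -> return 243
    -> return 729
  -> return 2187
-> return 6561

Final answer: 6561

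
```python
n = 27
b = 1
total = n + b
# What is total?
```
Trace:
  n=27
  n=27, b=1
  n=27, b=1, total=28

Final answer: 28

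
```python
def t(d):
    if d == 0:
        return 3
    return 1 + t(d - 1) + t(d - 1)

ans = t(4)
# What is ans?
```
Call trace (a repeated sub-call is expanded the first time; later identical calls just restate its return value):
t(d=4)
  t(d=3)
    t(d=2)
      t(d=1)
        t(d=0)
        -> return 3
        t(d=0)
        -> return 3
      -> return 7
      t(d=1) -> return 7  (same call as traced above)
    -> return 15
    t(d=2) -> return 15  (same call as traced above)
  -> return 31
  t(d=3) -> return 31  (same call as traced above)
-> return 63

Final answer: 63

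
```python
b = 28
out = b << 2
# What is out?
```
Trace:
  b=28
  b=28, out=112

Final answer: 112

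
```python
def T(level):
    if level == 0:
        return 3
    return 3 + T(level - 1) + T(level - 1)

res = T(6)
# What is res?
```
Call trace (a repeated sub-call is expanded the first time; later identical calls just restate its return value):
T(level=6)
  T(level=5)
    T(level=4)
      T(level=3)
        T(level=2)
          T(level=1)
            T(level=0)
            -> return 3
            T(level=0)
            -> return 3
          -> return 9
          T(level=1) -> return 9  (same call as traced above)
        -> return 21
        T(level=2) -> return 21  (same call as traced above)
      -> return 45
      T(level=3) -> return 45  (same call as traced above)
    -> return 93
    T(level=4) -> return 93  (same call as traced above)
  -> return 189
  T(level=5) -> return 189  (same call as traced above)
-> return 381

Final answer: 381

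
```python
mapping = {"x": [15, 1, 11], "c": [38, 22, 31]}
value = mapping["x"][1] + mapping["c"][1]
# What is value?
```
Trace:
  mapping={'x': [15, 1, 11], 'c': [38, 22, 31]}
  mapping={'x': [15, 1, 11], 'c': [38, 22, 31]}, value=23

Final answer: 23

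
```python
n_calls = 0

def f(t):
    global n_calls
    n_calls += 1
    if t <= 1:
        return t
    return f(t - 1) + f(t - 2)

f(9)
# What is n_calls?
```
Call trace (a repeated sub-call is expanded the first time; later identical calls just restate its return value):
f(t=9)
  f(t=8)
    f(t=7)
      f(t=6)
        f(t=5)
          f(t=4)
            f(t=3)
              f(t=2)
                f(t=1)
                -> return 1
                f(t=0)
                -> return 0
              -> return 1
              f(t=1)
              -> return 1
            -> return 2
            f(t=2) -> return 1  (same call as traced above)
          -> return 3
          f(t=3) -> return 2  (same call as traced above)
        -> return 5
        f(t=4) -> return 3  (same call as traced above)
      -> return 8
      f(t=5) -> return 5  (same call as traced above)
    -> return 13
    f(t=6) -> return 8  (same call as traced above)
  -> return 21
  f(t=7) -> return 13  (same call as traced above)
-> return 34

n_calls is incremented once per call, so count the calls in each subtree. Let C(t) = number of calls made by f(t).
C(0) = C(1) = 1 (base case, no recursion); C(t) = 1 + C(t - 1) + C(t - 2) otherwise.
C(2) = 1 + C(1) + C(0) = 1 + 1 + 1 = 3
C(3) = 1 + C(2) + C(1) = 1 + 3 + 1 = 5
C(4) = 1 + C(3) + C(2) = 1 + 5 + 3 = 9
C(5) = 1 + C(4) + C(3) = 1 + 9 + 5 = 15
C(6) = 1 + C(5) + C(4) = 1 + 15 + 9 = 25
C(7) = 1 + C(6) + C(5) = 1 + 25 + 15 = 41
C(8) = 1 + C(7) + C(6) = 1 + 41 + 25 = 67
C(9) = 1 + C(8) + C(7) = 1 + 67 + 41 = 109
n_calls = C(9) = 109

Final answer: 109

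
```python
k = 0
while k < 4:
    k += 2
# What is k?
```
Trace:
  k=0
  k=2
  k=4

Final answer: 4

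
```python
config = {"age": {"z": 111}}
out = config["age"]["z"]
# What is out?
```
Trace:
  config={'age': {'z': 111}}
  config={'age': {'z': 111}}, out=111

Final answer: 111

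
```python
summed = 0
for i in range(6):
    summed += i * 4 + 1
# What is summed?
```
Trace:
  summed=0
  summed=1, i=0
  summed=6, i=1
  summed=15, i=2
  summed=28, i=3
  summed=45, i=4
  summed=66, i=5

Final answer: 66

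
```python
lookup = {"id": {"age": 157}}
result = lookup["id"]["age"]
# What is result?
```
Trace:
  lookup={'id': {'age': 157}}
  lookup={'id': {'age': 157}}, result=157

Final answer: 157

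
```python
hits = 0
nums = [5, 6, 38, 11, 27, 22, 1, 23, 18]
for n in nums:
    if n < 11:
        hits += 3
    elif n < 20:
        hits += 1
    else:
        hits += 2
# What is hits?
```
Trace:
  hits=0
  hits=3, n=5
  hits=6, n=6
  hits=8, n=38
  hits=9, n=11
  hits=11, n=27
  hits=13, n=22
  hits=16, n=1
  hits=18, n=23
  hits=19, n=18

Final answer: 19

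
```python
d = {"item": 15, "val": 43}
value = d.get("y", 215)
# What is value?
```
Trace:
  d={'item': 15, 'val': 43}
  d={'item': 15, 'val': 43}, value=215

Final answer: 215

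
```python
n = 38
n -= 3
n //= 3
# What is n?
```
Trace:
  n=38
  n=35
  n=11

Final answer: 11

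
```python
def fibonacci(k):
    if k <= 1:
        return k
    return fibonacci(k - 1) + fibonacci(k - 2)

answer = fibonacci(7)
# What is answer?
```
Call trace (a repeated sub-call is expanded the first time; later identical calls just restate its return value):
fibonacci(k=7)
  fibonacci(k=6)
    fibonacci(k=5)
      fibonacci(k=4)
        fibonacci(k=3)
          fibonacci(k=2)
            fibonacci(k=1)
            -> return 1
            fibonacci(k=0)
            -> return 0
          -> return 1
          fibonacci(k=1)
          -> return 1
        -> return 2
        fibonacci(k=2) -> return 1  (same call as traced above)
      -> return 3
      fibonacci(k=3) -> return 2  (same call as traced above)
    -> return 5
    fibonacci(k=4) -> return 3  (same call as traced above)
  -> return 8
  fibonacci(k=5) -> return 5  (same call as traced above)
-> return 13

Final answer: 13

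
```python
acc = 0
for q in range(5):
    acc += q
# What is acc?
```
Trace:
  acc=0
  acc=0, q=0
  acc=1, q=1
  acc=3, q=2
  acc=6, q=3
  acc=10, q=4

Final answer: 10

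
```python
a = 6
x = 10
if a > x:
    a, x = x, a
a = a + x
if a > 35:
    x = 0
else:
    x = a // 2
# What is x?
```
Trace:
  a=6
  a=6, x=10
  a=6, x=10
  a=16, x=10
  a=16, x=8

Final answer: 8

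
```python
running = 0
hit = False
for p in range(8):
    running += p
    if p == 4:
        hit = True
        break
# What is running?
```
Trace:
  running=0
  running=0, hit=False
  running=0, hit=False, p=0
  running=1, hit=False, p=1
  running=3, hit=False, p=2
  running=6, hit=False, p=3
  running=10, hit=True, p=4

Final answer: 10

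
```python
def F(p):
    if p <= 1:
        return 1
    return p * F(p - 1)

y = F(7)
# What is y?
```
Call trace:
F(p=7)
  F(p=6)
    F(p=5)
      F(p=4)
        F(p=3)
          F(p=2)
            F(p=1)
            -> return 1
          -> return 2
        -> return 6
      -> return 24
    -> return 120
  -> return 720
-> return 5040

Final answer: 5040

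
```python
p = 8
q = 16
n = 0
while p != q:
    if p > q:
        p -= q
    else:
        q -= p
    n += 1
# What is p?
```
Trace:
  p=8
  p=8, q=16
  p=8, q=16, n=0
  p=8, q=8, n=1

Final answer: 8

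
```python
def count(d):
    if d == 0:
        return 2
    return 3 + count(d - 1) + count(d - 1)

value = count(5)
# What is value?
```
Call trace (a repeated sub-call is expanded the first time; later identical calls just restate its return value):
count(d=5)
  count(d=4)
    count(d=3)
      count(d=2)
        count(d=1)
          count(d=0)
          -> return 2
          count(d=0)
          -> return 2
        -> return 7
        count(d=1) -> return 7  (same call as traced above)
      -> return 17
      count(d=2) -> return 17  (same call as traced above)
    -> return 37
    count(d=3) -> return 37  (same call as traced above)
  -> return 77
  count(d=4) -> return 77  (same call as traced above)
-> return 157

Final answer: 157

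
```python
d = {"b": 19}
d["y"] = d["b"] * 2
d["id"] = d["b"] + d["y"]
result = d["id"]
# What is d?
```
Trace:
  d={'b': 19}
  d={'b': 19, 'y': 38}
  d={'b': 19, 'y': 38, 'id': 57}
  d={'b': 19, 'y': 38, 'id': 57}, result=57

Final answer: {'b': 19, 'y': 38, 'id': 57}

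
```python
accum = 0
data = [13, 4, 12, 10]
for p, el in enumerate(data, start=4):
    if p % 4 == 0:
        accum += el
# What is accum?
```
Trace:
  accum=0
  accum=13, p=4, el=13
  accum=13, p=5, el=4
  accum=13, p=6, el=12
  accum=13, p=7, el=10

Final answer: 13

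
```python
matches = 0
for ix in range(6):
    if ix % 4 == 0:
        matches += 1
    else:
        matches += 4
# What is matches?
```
Trace:
  matches=0
  matches=1, ix=0
  matches=5, ix=1
  matches=9, ix=2
  matches=13, ix=3
  matches=14, ix=4
  matches=18, ix=5

Final answer: 18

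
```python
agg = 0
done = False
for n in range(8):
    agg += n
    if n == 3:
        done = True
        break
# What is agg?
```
Trace:
  agg=0
  agg=0, done=False
  agg=0, done=False, n=0
  agg=1, done=False, n=1
  agg=3, done=False, n=2
  agg=6, done=True, n=3

Final answer: 6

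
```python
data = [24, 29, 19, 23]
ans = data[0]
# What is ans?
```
Trace:
  data=[24, 29, 19, 23]
  data=[24, 29, 19, 23], ans=24

Final answer: 24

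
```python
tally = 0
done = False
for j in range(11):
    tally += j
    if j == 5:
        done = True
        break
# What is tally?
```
Trace:
  tally=0
  tally=0, done=False
  tally=0, done=False, j=0
  tally=1, done=False, j=1
  tally=3, done=False, j=2
  tally=6, done=False, j=3
  tally=10, done=False, j=4
  tally=15, done=True, j=5

Final answer: 15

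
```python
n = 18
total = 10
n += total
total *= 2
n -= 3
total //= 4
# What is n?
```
Trace:
  n=18
  n=18, total=10
  n=28, total=10
  n=28, total=20
  n=25, total=20
  n=25, total=5

Final answer: 25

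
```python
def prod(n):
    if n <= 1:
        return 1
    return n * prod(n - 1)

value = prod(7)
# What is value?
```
Call trace:
prod(n=7)
  prod(n=6)
    prod(n=5)
      prod(n=4)
        prod(n=3)
          prod(n=2)
            prod(n=1)
            -> return 1
          -> return 2
        -> return 6
      -> return 24
    -> return 120
  -> return 720
-> return 5040

Final answer: 5040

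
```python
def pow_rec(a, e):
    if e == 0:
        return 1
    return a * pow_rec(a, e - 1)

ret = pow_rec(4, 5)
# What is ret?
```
Call trace:
pow_rec(a=4, e=5)
  pow_rec(a=4, e=4)
    pow_rec(a=4, e=3)
      pow_rec(a=4, e=2)
        pow_rec(a=4, e=1)
          pow_rec(a=4, e=0)
          -> return 1
        -> return 4
      -> return 16
    -> return 64
  -> return 256
-> return 1024

Final answer: 1024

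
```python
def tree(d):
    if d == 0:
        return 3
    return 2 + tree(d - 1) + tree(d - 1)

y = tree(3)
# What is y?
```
Call trace (a repeated sub-call is expanded the first time; later identical calls just restate its return value):
tree(d=3)
  tree(d=2)
    tree(d=1)
      tree(d=0)
      -> return 3
      tree(d=0)
      -> return 3
    -> return 8
    tree(d=1) -> return 8  (same call as traced above)
  -> return 18
  tree(d=2) -> return 18  (same call as traced above)
-> return 38

Final answer: 38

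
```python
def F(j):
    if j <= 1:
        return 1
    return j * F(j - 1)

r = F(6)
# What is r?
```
Call trace:
F(j=6)
  F(j=5)
    F(j=4)
      F(j=3)
        F(j=2)
          F(j=1)
          -> return 1
        -> return 2
      -> return 6
    -> return 24
  -> return 120
-> return 720

Final answer: 720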